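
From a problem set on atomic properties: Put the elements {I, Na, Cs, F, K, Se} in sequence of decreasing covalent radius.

Cs > K > Na > I > Se > F

F is in period 2, group 17; Na is in period 3, group 1; K is in period 4, group 1; Se is in period 4, group 16; I is in period 5, group 17; Cs is in period 6, group 1.
Across a period the added protons contract the valence shell; down a group each new principal shell makes the atom larger.
Neither a single period nor a single group — weigh both effects.
Se > F: relative to F, both the across-period and down-group shifts push Se's atomic radius up.
I > Se: the two effects oppose for this pair; the down-group effect wins (133 vs 116 pm).
Na > I: the two effects oppose for this pair; the across-period effect wins (155 vs 133 pm).
K > Na: K sits below Na in group 1, so the down-group effect alone puts K larger.
Cs > K: Cs sits below K in group 1, so the down-group effect alone puts Cs larger.
Approximate values (pm): F 64, Na 155, K 196, Se 116, I 133, Cs 232.
So from largest to smallest: Cs > K > Na > I > Se > F.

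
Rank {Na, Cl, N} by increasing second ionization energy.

Consider each +1 ion: Na⁺ is the bare [Ne] core; Cl⁺ still has 6 valence electrons; N⁺ still has 4 valence electrons.
Core electrons are held far more tightly than valence electrons, so Na tops the IE_2 order.
Valence configurations: Cl⁺ [Ne]3s²3p⁴, N⁺ [He]2s²2p².
Tabulated IE_2 (kJ/mol): Na 4562, Cl 2298, N 2856.
Putting it together, IE_2: Cl < N < Na.

Cl < N < Na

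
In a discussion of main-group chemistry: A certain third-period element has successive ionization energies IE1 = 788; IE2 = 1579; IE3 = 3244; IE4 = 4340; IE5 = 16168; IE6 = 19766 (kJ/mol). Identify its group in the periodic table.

Look for the largest jump between consecutive ionization energies: IE5/IE4 ≈ 3.7, far larger than any earlier ratio.
That jump marks the point where a core electron is being removed. So the atom has 4 valence electrons.
A main-group element with 4 valence electrons is in group 14.

Group 14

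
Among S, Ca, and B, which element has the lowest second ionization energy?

Ca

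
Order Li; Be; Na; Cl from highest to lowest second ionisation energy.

The second ionization energy removes an electron from the +1 ion. For each element: Li⁺ is the bare [He] core; Be⁺ still has 1 valence electron; Na⁺ is the bare [Ne] core; Cl⁺ still has 6 valence electrons.
Pulling an electron out of a noble-gas core costs far more than removing a remaining valence electron, so Na and Li sit at the high end of IE_2.
Valence configurations: Be⁺ [He]2s¹, Cl⁺ [Ne]3s²3p⁴.
The numbers (kJ/mol): Li 7298, Be 1757, Na 4562, Cl 2298.
Hence IE_2: Be < Cl < Na < Li.

Li > Na > Cl > Be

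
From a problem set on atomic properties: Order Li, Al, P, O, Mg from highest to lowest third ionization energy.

Consider each +2 ion: Li²⁺ is already 1 electron into the core; Al²⁺ still has 1 valence electron; P²⁺ still has 3 valence electrons; O²⁺ still has 4 valence electrons; Mg²⁺ is the bare [Ne] core.
Pulling an electron out of a noble-gas core costs far more than removing a remaining valence electron, so Mg and Li sit at the high end of IE_3.
Valence configurations: Al²⁺ [Ne]3s¹, P²⁺ [Ne]3s²3p¹, O²⁺ [He]2s²2p².
The numbers (kJ/mol): Li 11815, Al 2745, P 2914, O 5300, Mg 7733.
So the third ionization energies run Al < P < O < Mg < Li.

Li > Mg > O > P > Al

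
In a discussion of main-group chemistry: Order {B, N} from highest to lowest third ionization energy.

N, B

IE_3 is the cost of taking one more electron from the +2 cation: B²⁺ still has 1 valence electron; N²⁺ still has 3 valence electrons.
All are still removing valence electrons, so compare the +2 ions as you would atoms: IE_3 generally rises across a period (higher Z_eff) and falls down a group (larger shell), subject to the usual subshell exceptions.
Valence configurations: B²⁺ [He]2s¹, N²⁺ [He]2s²2p¹.
The numbers (kJ/mol): B 3660, N 4578.
Putting it together, IE_3: B < N.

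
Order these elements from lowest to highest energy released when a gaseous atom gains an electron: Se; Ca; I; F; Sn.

Ca < Sn < Se < I < F

F is in period 2, group 17; Ca is in period 4, group 2; Se is in period 4, group 16; Sn is in period 5, group 14; I is in period 5, group 17.
Electron affinity generally becomes more exothermic across a period toward the halogens and less exothermic down a group.
Neither a single period nor a single group — weigh both effects.
Sn > Ca: the two effects oppose for this pair; the across-period effect wins (107 vs 2 kJ/mol).
Se > Sn: both effects reinforce here, so Se is clearly the higher of the two.
I > Se: period and group pull opposite ways; the across-period shift dominates (295 vs 195 kJ/mol).
F > I: F sits above I in group 17, so the down-group effect alone puts F higher.
Tabulated electron affinity (kJ/mol): F 328, Ca 2, Se 195, Sn 107, I 295.
So from lowest to highest: Ca < Sn < Se < I < F.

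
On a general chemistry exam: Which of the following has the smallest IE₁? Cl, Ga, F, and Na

F is in period 2, group 17; Na is in period 3, group 1; Cl is in period 3, group 17; Ga is in period 4, group 13.
Across a period the outer electron is held more tightly (higher IE₁); down a group it sits in a higher shell, more shielded, and comes off more easily.
These span different periods and groups, so the two trends combine.
Ga > Na: period and group pull opposite ways; the across-period shift dominates (579 vs 496 kJ/mol).
Cl > Ga: both effects reinforce here, so Cl is clearly the higher of the two.
F > Cl: they share group 17; the group trend gives F the larger value.
For reference (kJ/mol): F 1681, Na 496, Cl 1251, Ga 579.
The smallest IE₁ among these belongs to Na.

Na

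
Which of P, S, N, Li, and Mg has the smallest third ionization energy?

P

IE_3 is the cost of taking one more electron from the +2 cation: P²⁺ still has 3 valence electrons; S²⁺ still has 4 valence electrons; N²⁺ still has 3 valence electrons; Li²⁺ is already 1 electron into the core; Mg²⁺ is the bare [Ne] core.
Pulling an electron out of a noble-gas core costs far more than removing a remaining valence electron, so Mg and Li sit at the high end of IE_3.
Valence configurations: P²⁺ [Ne]3s²3p¹, S²⁺ [Ne]3s²3p², N²⁺ [He]2s²2p¹.
Tabulated IE_3 (kJ/mol): P 2914, S 3357, N 4578, Li 11815, Mg 7733.
Putting it together, IE_3: P < S < N < Mg < Li.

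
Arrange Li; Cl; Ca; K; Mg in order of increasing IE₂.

The second ionization energy removes an electron from the +1 ion. For each element: Li⁺ is the bare [He] core; Cl⁺ still has 6 valence electrons; Ca⁺ still has 1 valence electron; K⁺ is the bare [Ar] core; Mg⁺ still has 1 valence electron.
Pulling an electron out of a noble-gas core costs far more than removing a remaining valence electron, so K and Li sit at the high end of IE_2.
Valence configurations: Cl⁺ [Ne]3s²3p⁴, Ca⁺ [Ar]4s¹, Mg⁺ [Ne]3s¹.
Tabulated IE_2 (kJ/mol): Li 7298, Cl 2298, Ca 1145, K 3052, Mg 1451.
So the second ionization energies run Ca < Mg < Cl < K < Li.

Ca, Mg, Cl, K, Li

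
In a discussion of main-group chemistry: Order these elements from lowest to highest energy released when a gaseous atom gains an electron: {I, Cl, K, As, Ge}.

EA tends to increase across a period and decrease down a group, though the pattern is less regular than for IE or radius.
Here both period and group differ, so the two effects have to be weighed against each other.
As > K: As lies to the right of K in period 4, so the across-period effect alone puts As higher.
Ge > As: this pair runs against the simple trend — see the exception note.
I > Ge: period and group pull opposite ways; the across-period shift dominates (295 vs 119 kJ/mol).
Cl > I: Cl sits above I in group 17, so the down-group effect alone puts Cl higher.
Note the exception: Ge has a higher electron affinity than As, contrary to the simple trend — adding an electron to As's half-filled 4p³ is unfavourable, so Ge (4p²) has the more exothermic EA.
Tabulated electron affinity (kJ/mol): Cl 349, K 48, Ge 119, As 78, I 295.
So from lowest to highest: K < As < Ge < I < Cl.

K, As, Ge, I, Cl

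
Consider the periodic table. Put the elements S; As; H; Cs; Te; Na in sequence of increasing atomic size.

H, S, As, Te, Na, Cs

H is in period 1, group 1; Na is in period 3, group 1; S is in period 3, group 16; As is in period 4, group 15; Te is in period 5, group 16; Cs is in period 6, group 1.
Atomic radius shrinks across a period as nuclear charge pulls the same shell inward, and grows down a group as new shells are added.
These span different periods and groups, so the two trends combine.
S > H: period and group pull opposite ways; the down-group shift dominates (103 vs 32 pm).
As > S: relative to S, both the across-period and down-group shifts push As's atomic radius up.
Te > As: the two effects oppose for this pair; the down-group effect wins (136 vs 121 pm).
Na > Te: period and group pull opposite ways; the across-period shift dominates (155 vs 136 pm).
Cs > Na: they share group 1; the group trend gives Cs the larger value.
Approximate values (pm): H 32, Na 155, S 103, As 121, Te 136, Cs 232.
So from smallest to largest: H < S < As < Te < Na < Cs.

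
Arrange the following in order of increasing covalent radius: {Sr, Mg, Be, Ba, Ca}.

Be < Mg < Ca < Sr < Ba

Be is in period 2, group 2; Mg is in period 3, group 2; Ca is in period 4, group 2; Sr is in period 5, group 2; Ba is in period 6, group 2.
Radius decreases left→right (rising Z_eff, same n) and increases top→bottom (higher n).
All are in group 2, so atomic radius increases down the group.
So from smallest to largest: Be < Mg < Ca < Sr < Ba.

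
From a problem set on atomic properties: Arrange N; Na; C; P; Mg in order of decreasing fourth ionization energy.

Mg > Na > N > C > P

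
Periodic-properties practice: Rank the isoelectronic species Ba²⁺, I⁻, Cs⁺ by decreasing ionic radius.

I⁻ > Cs⁺ > Ba²⁺

All of these have 54 electrons, so size is governed by nuclear charge alone: the more protons, the stronger the pull on the same electron cloud, and the smaller the ion.
Nuclear charges: Ba²⁺ (Z=56), Cs⁺ (Z=55), I⁻ (Z=53).
Largest to smallest: I⁻ > Cs⁺ > Ba²⁺.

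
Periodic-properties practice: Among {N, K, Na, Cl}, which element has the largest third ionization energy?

Na

After 2 electrons have been removed, what remains? N²⁺ still has 3 valence electrons; K²⁺ is already 1 electron into the core; Na²⁺ is already 1 electron into the core; Cl²⁺ still has 5 valence electrons.
Usually core removal costs more than valence removal, but here the competition is close: a tightly held n=2 valence electron can cost more to remove than an n=3 core electron, so the actual values have to decide it.
Valence configurations: N²⁺ [He]2s²2p¹, Cl²⁺ [Ne]3s²3p³.
Approximate IE_3 values (kJ/mol): N 4578, K 4420, Na 6910, Cl 3822.
Putting it together, IE_3: Cl < K < N < Na.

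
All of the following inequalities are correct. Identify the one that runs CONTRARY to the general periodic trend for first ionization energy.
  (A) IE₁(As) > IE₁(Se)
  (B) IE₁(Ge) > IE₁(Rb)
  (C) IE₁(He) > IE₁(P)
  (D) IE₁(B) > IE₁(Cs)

(A)

The general trend: first ionization energy increases across a period and decreases down a group.
(A) As (period 4, group 15) vs Se (period 4, group 16): the stated order contradicts the simple trend.
(B) Ge (period 4, group 14) vs Rb (period 5, group 1): the stated order agrees with the simple trend.
(C) He (period 1, group 18) vs P (period 3, group 15): the stated order agrees with the simple trend.
(D) B (period 2, group 13) vs Cs (period 6, group 1): the stated order agrees with the simple trend.
The exception is (A): Se (4p⁴) ionizes more easily than half-filled As (4p³).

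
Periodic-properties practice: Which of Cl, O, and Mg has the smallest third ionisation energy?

Cl

The third ionization energy removes an electron from the +2 ion. For each element: Cl²⁺ still has 5 valence electrons; O²⁺ still has 4 valence electrons; Mg²⁺ is the bare [Ne] core.
Breaking into a closed-shell core is much more expensive than removing a leftover valence electron — Mg has the largest IE_3 here.
Valence configurations: Cl²⁺ [Ne]3s²3p³, O²⁺ [He]2s²2p².
Approximate IE_3 values (kJ/mol): Cl 3822, O 5300, Mg 7733.
Putting it together, IE_3: Cl < O < Mg.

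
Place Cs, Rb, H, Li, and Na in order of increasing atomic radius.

H < Li < Na < Rb < Cs

H is in period 1, group 1; Li is in period 2, group 1; Na is in period 3, group 1; Rb is in period 5, group 1; Cs is in period 6, group 1.
Across a period the added protons contract the valence shell; down a group each new principal shell makes the atom larger.
All are in group 1, so atomic radius increases down the group.
So from smallest to largest: H < Li < Na < Rb < Cs.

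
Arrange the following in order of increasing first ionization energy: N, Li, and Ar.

Li is in period 2, group 1; N is in period 2, group 15; Ar is in period 3, group 18.
Removing the outermost electron gets harder across a period and easier down a group.
These span different periods and groups, so the two trends combine.
N > Li: both are in period 2; the period trend gives N the larger value.
Ar > N: the two effects oppose for this pair; the across-period effect wins (1521 vs 1402 kJ/mol).
Tabulated first ionization energy (kJ/mol): Li 520, N 1402, Ar 1521.
So from lowest to highest: Li < N < Ar.

Li < N < Ar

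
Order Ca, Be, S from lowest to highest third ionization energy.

S < Ca < Be

IE_3 is the cost of taking one more electron from the +2 cation: Ca²⁺ is the bare [Ar] core; Be²⁺ is the bare [He] core; S²⁺ still has 4 valence electrons.
Core electrons are held far more tightly than valence electrons, so Ca and Be top the IE_3 order.
Approximate IE_3 values (kJ/mol): Ca 4912, Be 14849, S 3357.
Putting it together, IE_3: S < Ca < Be.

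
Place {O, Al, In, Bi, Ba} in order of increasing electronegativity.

Ba < Al < In < Bi < O

Electronegativity increases across a period and decreases down a group, tracking effective nuclear charge and atomic size.
Neither a single period nor a single group — weigh both effects.
Al > Ba: both effects reinforce here, so Al is clearly the higher of the two.
In > Al: this pair runs against the simple trend — see the exception note.
Bi > In: the two effects oppose for this pair; the across-period effect wins (2.02 vs 1.78).
O > Bi: both effects reinforce here, so O is clearly the higher of the two.
Note the exception: In has a higher electronegativity than Al, contrary to the simple trend — poor shielding by filled d (and f) subshells raises the heavier element's effective nuclear charge more than the simple down-group trend predicts.
For reference (Pauling): O 3.44, Al 1.61, In 1.78, Ba 0.89, Bi 2.02.
So from lowest to highest: Ba < Al < In < Bi < O.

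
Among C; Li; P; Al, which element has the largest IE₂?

Li

IE_2 is the cost of taking one more electron from the +1 cation: C⁺ still has 3 valence electrons; Li⁺ is the bare [He] core; P⁺ still has 4 valence electrons; Al⁺ still has 2 valence electrons.
Pulling an electron out of a noble-gas core costs far more than removing a remaining valence electron, so Li sits at the high end of IE_2.
Valence configurations: C⁺ [He]2s²2p¹, P⁺ [Ne]3s²3p², Al⁺ [Ne]3s².
Tabulated IE_2 (kJ/mol): C 2353, Li 7298, P 1907, Al 1817.
Putting it together, IE_2: Al < P < C < Li.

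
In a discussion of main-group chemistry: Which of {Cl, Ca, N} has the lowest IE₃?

Cl

After 2 electrons have been removed, what remains? Cl²⁺ still has 5 valence electrons; Ca²⁺ is the bare [Ar] core; N²⁺ still has 3 valence electrons.
Core electrons are held far more tightly than valence electrons, so Ca tops the IE_3 order.
Valence configurations: Cl²⁺ [Ne]3s²3p³, N²⁺ [He]2s²2p¹.
The numbers (kJ/mol): Cl 3822, Ca 4912, N 4578.
So the third ionization energies run Cl < N < Ca.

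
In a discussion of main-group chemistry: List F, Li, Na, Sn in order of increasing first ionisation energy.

Na < Li < Sn < F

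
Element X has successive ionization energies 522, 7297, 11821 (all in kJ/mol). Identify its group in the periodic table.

Group 1

Look for the largest jump between consecutive ionization energies: IE2/IE1 ≈ 14.0, far larger than any earlier ratio.
That jump marks the point where a core electron is being removed. So the atom has 1 valence electron.
A main-group element with 1 valence electron is in group 1.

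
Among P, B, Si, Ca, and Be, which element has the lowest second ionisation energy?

Ca

IE_2 is the cost of taking one more electron from the +1 cation: P⁺ still has 4 valence electrons; B⁺ still has 2 valence electrons; Si⁺ still has 3 valence electrons; Ca⁺ still has 1 valence electron; Be⁺ still has 1 valence electron.
All are still removing valence electrons, so compare the +1 ions as you would atoms: IE_2 generally rises across a period (higher Z_eff) and falls down a group (larger shell), subject to the usual subshell exceptions.
Valence configurations: P⁺ [Ne]3s²3p², B⁺ [He]2s², Si⁺ [Ne]3s²3p¹, Ca⁺ [Ar]4s¹, Be⁺ [He]2s¹.
Tabulated IE_2 (kJ/mol): P 1907, B 2427, Si 1577, Ca 1145, Be 1757.
Hence IE_2: Ca < Si < Be < P < B.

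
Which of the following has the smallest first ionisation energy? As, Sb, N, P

N is in period 2, group 15; P is in period 3, group 15; As is in period 4, group 15; Sb is in period 5, group 15.
Removing the outermost electron gets harder across a period and easier down a group.
All are in group 15, so first ionization energy increases up the group.
The smallest first ionisation energy among these belongs to Sb.

Sb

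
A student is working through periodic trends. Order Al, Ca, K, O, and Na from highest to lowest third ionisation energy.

Consider each +2 ion: Al²⁺ still has 1 valence electron; Ca²⁺ is the bare [Ar] core; K²⁺ is already 1 electron into the core; O²⁺ still has 4 valence electrons; Na²⁺ is already 1 electron into the core.
Usually core removal costs more than valence removal, but here the competition is close: a tightly held n=2 valence electron can cost more to remove than an n=3 core electron, so the actual values have to decide it.
Valence configurations: Al²⁺ [Ne]3s¹, O²⁺ [He]2s²2p².
The numbers (kJ/mol): Al 2745, Ca 4912, K 4420, O 5300, Na 6910.
Hence IE_3: Al < K < Ca < O < Na.

Na > O > Ca > K > Al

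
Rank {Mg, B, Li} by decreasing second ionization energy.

Li, B, Mg

Consider each +1 ion: Mg⁺ still has 1 valence electron; B⁺ still has 2 valence electrons; Li⁺ is the bare [He] core.
Pulling an electron out of a noble-gas core costs far more than removing a remaining valence electron, so Li sits at the high end of IE_2.
Valence configurations: Mg⁺ [Ne]3s¹, B⁺ [He]2s².
The numbers (kJ/mol): Mg 1451, B 2427, Li 7298.
So the second ionization energies run Mg < B < Li.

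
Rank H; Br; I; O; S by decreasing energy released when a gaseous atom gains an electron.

H is in period 1, group 1; O is in period 2, group 16; S is in period 3, group 16; Br is in period 4, group 17; I is in period 5, group 17.
EA tends to increase across a period and decrease down a group, though the pattern is less regular than for IE or radius.
Here both period and group differ, so the two effects have to be weighed against each other.
O > H: period and group pull opposite ways; the across-period shift dominates (141 vs 73 kJ/mol).
S > O: this pair runs against the simple trend — see the exception note.
I > S: the two effects oppose for this pair; the across-period effect wins (295 vs 200 kJ/mol).
Br > I: they share group 17; the group trend gives Br the larger value.
Note the exception: S has a higher electron affinity than O, contrary to the simple trend — the compact 2p subshell of O repels the added electron more than S's larger 3p does.
Tabulated electron affinity (kJ/mol): H 73, O 141, S 200, Br 325, I 295.
So from highest to lowest: Br > I > S > O > H.

Br, I, S, O, H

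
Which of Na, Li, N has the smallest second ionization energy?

N

The second ionization energy removes an electron from the +1 ion. For each element: Na⁺ is the bare [Ne] core; Li⁺ is the bare [He] core; N⁺ still has 4 valence electrons.
Breaking into a closed-shell core is much more expensive than removing a leftover valence electron — Na and Li have the largest IE_2 here.
The numbers (kJ/mol): Na 4562, Li 7298, N 2856.
Putting it together, IE_2: N < Na < Li.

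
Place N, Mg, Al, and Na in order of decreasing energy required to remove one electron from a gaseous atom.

N > Mg > Al > Na

N is in period 2, group 15; Na is in period 3, group 1; Mg is in period 3, group 2; Al is in period 3, group 13.
First ionization energy rises across a period (greater Z_eff holds electrons more tightly) and falls down a group (valence electrons are farther from the nucleus).
These span different periods and groups, so the two trends combine.
Al > Na: both are in period 3; the period trend gives Al the larger value.
Mg > Al: this pair runs against the simple trend — see the exception note.
N > Mg: both effects reinforce here, so N is clearly the higher of the two.
Note the exception: Mg has a higher first ionization energy than Al, contrary to the simple trend — Al's single 3p electron is easier to remove than one from Mg's filled 3s².
Tabulated first ionization energy (kJ/mol): N 1402, Na 496, Mg 738, Al 578.
So from highest to lowest: N > Mg > Al > Na.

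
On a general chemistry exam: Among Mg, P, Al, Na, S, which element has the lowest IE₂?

Mg

After 1 electron has been removed, what remains? Mg⁺ still has 1 valence electron; P⁺ still has 4 valence electrons; Al⁺ still has 2 valence electrons; Na⁺ is the bare [Ne] core; S⁺ still has 5 valence electrons.
Core electrons are held far more tightly than valence electrons, so Na tops the IE_2 order.
Valence configurations: Mg⁺ [Ne]3s¹, P⁺ [Ne]3s²3p², Al⁺ [Ne]3s², S⁺ [Ne]3s²3p³.
Approximate IE_2 values (kJ/mol): Mg 1451, P 1907, Al 1817, Na 4562, S 2252.
Putting it together, IE_2: Mg < Al < P < S < Na.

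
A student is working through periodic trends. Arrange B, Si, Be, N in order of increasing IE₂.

Consider each +1 ion: B⁺ still has 2 valence electrons; Si⁺ still has 3 valence electrons; Be⁺ still has 1 valence electron; N⁺ still has 4 valence electrons.
All are still removing valence electrons, so compare the +1 ions as you would atoms: IE_2 generally rises across a period (higher Z_eff) and falls down a group (larger shell), subject to the usual subshell exceptions.
Valence configurations: B⁺ [He]2s², Si⁺ [Ne]3s²3p¹, Be⁺ [He]2s¹, N⁺ [He]2s²2p².
Approximate IE_2 values (kJ/mol): B 2427, Si 1577, Be 1757, N 2856.
So the second ionization energies run Si < Be < B < N.

Si < Be < B < N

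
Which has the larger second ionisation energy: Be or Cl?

Cl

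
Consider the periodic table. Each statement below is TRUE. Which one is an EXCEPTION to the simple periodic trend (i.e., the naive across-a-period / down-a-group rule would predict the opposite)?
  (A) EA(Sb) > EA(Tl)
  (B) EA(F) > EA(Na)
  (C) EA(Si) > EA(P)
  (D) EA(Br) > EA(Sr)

The general trend: electron affinity increases across a period and decreases down a group.
(A) Sb (period 5, group 15) vs Tl (period 6, group 13): the stated order agrees with the simple trend.
(B) F (period 2, group 17) vs Na (period 3, group 1): the stated order agrees with the simple trend.
(C) Si (period 3, group 14) vs P (period 3, group 15): the stated order contradicts the simple trend.
(D) Br (period 4, group 17) vs Sr (period 5, group 2): the stated order agrees with the simple trend.
The exception is (C): adding an electron to P's half-filled 3p³ is unfavourable, so Si (3p²) has the more exothermic EA.

(C)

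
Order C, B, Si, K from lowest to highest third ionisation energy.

Si < B < K < C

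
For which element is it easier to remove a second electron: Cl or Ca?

Ca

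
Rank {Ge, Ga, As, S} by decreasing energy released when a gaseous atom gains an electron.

S, Ge, As, Ga

S is in period 3, group 16; Ga is in period 4, group 13; Ge is in period 4, group 14; As is in period 4, group 15.
Electron affinity generally becomes more exothermic across a period toward the halogens and less exothermic down a group.
Neither a single period nor a single group — weigh both effects.
As > Ga: both are in period 4; the period trend gives As the larger value.
Ge > As: this pair runs against the simple trend — see the exception note.
S > Ge: relative to Ge, both the across-period and down-group shifts push S's electron affinity up.
Note the exception: Ge has a higher electron affinity than As, contrary to the simple trend — adding an electron to As's half-filled 4p³ is unfavourable, so Ge (4p²) has the more exothermic EA.
Approximate values (kJ/mol): S 200, Ga 29, Ge 119, As 78.
So from highest to lowest: S > Ge > As > Ga.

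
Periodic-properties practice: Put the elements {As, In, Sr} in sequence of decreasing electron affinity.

As, In, Sr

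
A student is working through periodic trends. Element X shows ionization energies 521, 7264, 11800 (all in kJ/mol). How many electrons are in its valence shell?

1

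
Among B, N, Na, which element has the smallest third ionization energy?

B

Consider each +2 ion: B²⁺ still has 1 valence electron; N²⁺ still has 3 valence electrons; Na²⁺ is already 1 electron into the core.
Breaking into a closed-shell core is much more expensive than removing a leftover valence electron — Na has the largest IE_3 here.
Valence configurations: B²⁺ [He]2s¹, N²⁺ [He]2s²2p¹.
The numbers (kJ/mol): B 3660, N 4578, Na 6910.
So the third ionization energies run B < N < Na.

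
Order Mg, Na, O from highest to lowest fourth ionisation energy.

Mg > Na > O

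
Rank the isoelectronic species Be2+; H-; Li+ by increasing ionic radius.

All of these have 2 electrons, so size is governed by nuclear charge alone: the more protons, the stronger the pull on the same electron cloud, and the smaller the ion.
Nuclear charges: Be2+ (Z=4), Li+ (Z=3), H- (Z=1).
Smallest to largest: Be2+ < Li+ < H-.

Be2+ < Li+ < H-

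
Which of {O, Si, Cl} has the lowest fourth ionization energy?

Si

IE_4 is the cost of taking one more electron from the +3 cation: O³⁺ still has 3 valence electrons; Si³⁺ still has 1 valence electron; Cl³⁺ still has 4 valence electrons.
All are still removing valence electrons, so compare the +3 ions as you would atoms: IE_4 generally rises across a period (higher Z_eff) and falls down a group (larger shell), subject to the usual subshell exceptions.
Valence configurations: O³⁺ [He]2s²2p¹, Si³⁺ [Ne]3s¹, Cl³⁺ [Ne]3s²3p².
Tabulated IE_4 (kJ/mol): O 7469, Si 4356, Cl 5159.
So the fourth ionization energies run Si < Cl < O.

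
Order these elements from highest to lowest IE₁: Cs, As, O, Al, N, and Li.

Li is in period 2, group 1; N is in period 2, group 15; O is in period 2, group 16; Al is in period 3, group 13; As is in period 4, group 15; Cs is in period 6, group 1.
Across a period the outer electron is held more tightly (higher IE₁); down a group it sits in a higher shell, more shielded, and comes off more easily.
These span different periods and groups, so the two trends combine.
Li > Cs: Li sits above Cs in group 1, so the down-group effect alone puts Li higher.
Al > Li: the two effects oppose for this pair; the across-period effect wins (578 vs 520 kJ/mol).
As > Al: period and group pull opposite ways; the across-period shift dominates (947 vs 578 kJ/mol).
O > As: relative to As, both the across-period and down-group shifts push O's first ionization energy up.
N > O: this pair runs against the simple trend — see the exception note.
Note the exception: N has a higher first ionization energy than O, contrary to the simple trend — pairing an electron in O's 2p⁴ costs repulsion energy, so O ionizes more easily than half-filled N (2p³).
Approximate values (kJ/mol): Li 520, N 1402, O 1314, Al 578, As 947, Cs 376.
So from highest to lowest: N > O > As > Al > Li > Cs.

N, O, As, Al, Li, Cs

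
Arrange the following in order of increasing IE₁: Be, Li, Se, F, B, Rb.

Rb < Li < B < Be < Se < F

Li is in period 2, group 1; Be is in period 2, group 2; B is in period 2, group 13; F is in period 2, group 17; Se is in period 4, group 16; Rb is in period 5, group 1.
First ionization energy rises across a period (greater Z_eff holds electrons more tightly) and falls down a group (valence electrons are farther from the nucleus).
These span different periods and groups, so the two trends combine.
Li > Rb: they share group 1; the group trend gives Li the larger value.
B > Li: both are in period 2; the period trend gives B the larger value.
Be > B: this pair runs against the simple trend — see the exception note.
Se > Be: period and group pull opposite ways; the across-period shift dominates (941 vs 900 kJ/mol).
F > Se: relative to Se, both the across-period and down-group shifts push F's first ionization energy up.
Note the exception: Be has a higher first ionization energy than B, contrary to the simple trend — removing B's lone 2p electron is easier than breaking Be's filled 2s².
For reference (kJ/mol): Li 520, Be 900, B 801, F 1681, Se 941, Rb 403.
So from lowest to highest: Rb < Li < B < Be < Se < F.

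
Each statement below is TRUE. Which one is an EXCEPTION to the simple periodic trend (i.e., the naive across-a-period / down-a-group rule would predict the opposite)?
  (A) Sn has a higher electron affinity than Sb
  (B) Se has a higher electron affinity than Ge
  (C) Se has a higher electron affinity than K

(A)

The general trend: electron affinity increases across a period and decreases down a group.
(A) Sn (period 5, group 14) vs Sb (period 5, group 15): the stated order contradicts the simple trend.
(B) Se (period 4, group 16) vs Ge (period 4, group 14): the stated order agrees with the simple trend.
(C) Se (period 4, group 16) vs K (period 4, group 1): the stated order agrees with the simple trend.
The exception is (A): adding an electron to Sb's half-filled 5p³ is unfavourable, so Sn has the more exothermic EA.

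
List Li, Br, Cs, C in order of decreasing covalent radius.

Li is in period 2, group 1; C is in period 2, group 14; Br is in period 4, group 17; Cs is in period 6, group 1.
Radius decreases left→right (rising Z_eff, same n) and increases top→bottom (higher n).
Here both period and group differ, so the two effects have to be weighed against each other.
Br > C: period and group pull opposite ways; the down-group shift dominates (114 vs 75 pm).
Li > Br: period and group pull opposite ways; the across-period shift dominates (133 vs 114 pm).
Cs > Li: Cs sits below Li in group 1, so the down-group effect alone puts Cs larger.
Tabulated atomic radius (pm): Li 133, C 75, Br 114, Cs 232.
So from largest to smallest: Cs > Li > Br > C.

Cs > Li > Br > C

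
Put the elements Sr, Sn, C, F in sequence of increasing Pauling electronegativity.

C is in period 2, group 14; F is in period 2, group 17; Sr is in period 5, group 2; Sn is in period 5, group 14.
Atoms toward the upper right of the periodic table pull bonding electrons most strongly.
These span different periods and groups, so the two trends combine.
Sn > Sr: both are in period 5; the period trend gives Sn the larger value.
C > Sn: C sits above Sn in group 14, so the down-group effect alone puts C higher.
F > C: both are in period 2; the period trend gives F the larger value.
For reference (Pauling): C 2.55, F 3.98, Sr 0.95, Sn 1.96.
So from lowest to highest: Sr < Sn < C < F.

Sr < Sn < C < F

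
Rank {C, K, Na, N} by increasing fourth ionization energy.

K < C < N < Na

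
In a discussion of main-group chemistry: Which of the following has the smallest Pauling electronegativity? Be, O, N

EN rises left→right (higher Z_eff, smaller atoms) and falls top→bottom (larger, more shielded atoms).
All lie in period 2, so electronegativity increases left to right.
The smallest Pauling electronegativity among these belongs to Be.

Be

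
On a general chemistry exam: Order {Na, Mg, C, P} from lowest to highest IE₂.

Mg < P < C < Na

After 1 electron has been removed, what remains? Na⁺ is the bare [Ne] core; Mg⁺ still has 1 valence electron; C⁺ still has 3 valence electrons; P⁺ still has 4 valence electrons.
Pulling an electron out of a noble-gas core costs far more than removing a remaining valence electron, so Na sits at the high end of IE_2.
Valence configurations: Mg⁺ [Ne]3s¹, C⁺ [He]2s²2p¹, P⁺ [Ne]3s²3p².
The numbers (kJ/mol): Na 4562, Mg 1451, C 2353, P 1907.
Overall IE_2 order: Mg < P < C < Na.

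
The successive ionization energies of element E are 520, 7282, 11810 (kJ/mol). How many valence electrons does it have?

Look for the largest jump between consecutive ionization energies: IE2/IE1 ≈ 14.0, far larger than any earlier ratio.
That jump marks the point where a core electron is being removed. So the atom has 1 valence electron.

1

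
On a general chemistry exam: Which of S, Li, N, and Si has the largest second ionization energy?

Li

Consider each +1 ion: S⁺ still has 5 valence electrons; Li⁺ is the bare [He] core; N⁺ still has 4 valence electrons; Si⁺ still has 3 valence electrons.
Pulling an electron out of a noble-gas core costs far more than removing a remaining valence electron, so Li sits at the high end of IE_2.
Valence configurations: S⁺ [Ne]3s²3p³, N⁺ [He]2s²2p², Si⁺ [Ne]3s²3p¹.
The numbers (kJ/mol): S 2252, Li 7298, N 2856, Si 1577.
Hence IE_2: Si < S < N < Li.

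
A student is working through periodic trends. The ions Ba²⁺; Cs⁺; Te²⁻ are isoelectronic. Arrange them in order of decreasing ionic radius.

All of these have 54 electrons, so size is governed by nuclear charge alone: the more protons, the stronger the pull on the same electron cloud, and the smaller the ion.
Nuclear charges: Ba²⁺ (Z=56), Cs⁺ (Z=55), Te²⁻ (Z=52).
Largest to smallest: Te²⁻ > Cs⁺ > Ba²⁺.

Te²⁻ > Cs⁺ > Ba²⁺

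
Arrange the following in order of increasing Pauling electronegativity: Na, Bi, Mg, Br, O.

Na < Mg < Bi < Br < O

EN rises left→right (higher Z_eff, smaller atoms) and falls top→bottom (larger, more shielded atoms).
These span different periods and groups, so the two trends combine.
Mg > Na: Mg lies to the right of Na in period 3, so the across-period effect alone puts Mg higher.
Bi > Mg: period and group pull opposite ways; the across-period shift dominates (2.02 vs 1.31).
Br > Bi: relative to Bi, both the across-period and down-group shifts push Br's electronegativity up.
O > Br: period and group pull opposite ways; the down-group shift dominates (3.44 vs 2.96).
For reference (Pauling): O 3.44, Na 0.93, Mg 1.31, Br 2.96, Bi 2.02.
So from lowest to highest: Na < Mg < Bi < Br < O.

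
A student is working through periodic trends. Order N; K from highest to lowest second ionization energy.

Consider each +1 ion: N⁺ still has 4 valence electrons; K⁺ is the bare [Ar] core.
Pulling an electron out of a noble-gas core costs far more than removing a remaining valence electron, so K sits at the high end of IE_2.
Tabulated IE_2 (kJ/mol): N 2856, K 3052.
Overall IE_2 order: N < K.

K > N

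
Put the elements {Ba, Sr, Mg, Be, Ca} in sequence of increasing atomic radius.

Atomic radius shrinks across a period as nuclear charge pulls the same shell inward, and grows down a group as new shells are added.
All are in group 2, so atomic radius increases down the group.
So from smallest to largest: Be < Mg < Ca < Sr < Ba.

Be, Mg, Ca, Sr, Ba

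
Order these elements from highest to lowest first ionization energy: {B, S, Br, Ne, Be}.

Ne > Br > S > Be > B

Be is in period 2, group 2; B is in period 2, group 13; Ne is in period 2, group 18; S is in period 3, group 16; Br is in period 4, group 17.
IE₁ increases left→right with effective nuclear charge and decreases top→bottom as the valence shell moves farther out.
These span different periods and groups, so the two trends combine.
Be > B: this pair runs against the simple trend — see the exception note.
S > Be: period and group pull opposite ways; the across-period shift dominates (1000 vs 900 kJ/mol).
Br > S: period and group pull opposite ways; the across-period shift dominates (1140 vs 1000 kJ/mol).
Ne > Br: relative to Br, both the across-period and down-group shifts push Ne's first ionization energy up.
Note the exception: Be has a higher first ionization energy than B, contrary to the simple trend — removing B's lone 2p electron is easier than breaking Be's filled 2s².
Approximate values (kJ/mol): Be 900, B 801, Ne 2081, S 1000, Br 1140.
So from highest to lowest: Ne > Br > S > Be > B.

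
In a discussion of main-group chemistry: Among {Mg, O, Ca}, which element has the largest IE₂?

The second ionization energy removes an electron from the +1 ion. For each element: Mg⁺ still has 1 valence electron; O⁺ still has 5 valence electrons; Ca⁺ still has 1 valence electron.
All are still removing valence electrons, so compare the +1 ions as you would atoms: IE_2 generally rises across a period (higher Z_eff) and falls down a group (larger shell), subject to the usual subshell exceptions.
Valence configurations: Mg⁺ [Ne]3s¹, O⁺ [He]2s²2p³, Ca⁺ [Ar]4s¹.
The numbers (kJ/mol): Mg 1451, O 3388, Ca 1145.
Overall IE_2 order: Ca < Mg < O.

O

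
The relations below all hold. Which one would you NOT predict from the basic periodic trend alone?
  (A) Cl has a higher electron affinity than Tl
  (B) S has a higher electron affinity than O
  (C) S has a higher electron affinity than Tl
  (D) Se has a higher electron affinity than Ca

(B)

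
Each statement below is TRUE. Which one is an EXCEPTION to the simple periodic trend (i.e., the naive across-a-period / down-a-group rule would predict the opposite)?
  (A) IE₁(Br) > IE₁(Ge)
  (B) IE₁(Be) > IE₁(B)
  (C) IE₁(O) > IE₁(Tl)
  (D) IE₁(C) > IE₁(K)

(B)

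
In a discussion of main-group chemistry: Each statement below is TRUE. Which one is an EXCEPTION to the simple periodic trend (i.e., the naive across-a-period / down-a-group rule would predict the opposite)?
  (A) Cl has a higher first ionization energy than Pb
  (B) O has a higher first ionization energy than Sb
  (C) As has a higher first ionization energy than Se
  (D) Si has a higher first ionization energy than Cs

(C)

The general trend: first ionization energy increases across a period and decreases down a group.
(A) Cl (period 3, group 17) vs Pb (period 6, group 14): the stated order agrees with the simple trend.
(B) O (period 2, group 16) vs Sb (period 5, group 15): the stated order agrees with the simple trend.
(C) As (period 4, group 15) vs Se (period 4, group 16): the stated order contradicts the simple trend.
(D) Si (period 3, group 14) vs Cs (period 6, group 1): the stated order agrees with the simple trend.
The exception is (C): Se (4p⁴) ionizes more easily than half-filled As (4p³).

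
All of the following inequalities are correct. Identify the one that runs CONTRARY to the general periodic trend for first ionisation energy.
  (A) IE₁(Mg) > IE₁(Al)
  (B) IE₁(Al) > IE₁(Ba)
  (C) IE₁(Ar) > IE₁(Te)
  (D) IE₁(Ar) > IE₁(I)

(A)

The general trend: first ionisation energy increases across a period and decreases down a group.
(A) Mg (period 3, group 2) vs Al (period 3, group 13): the stated order contradicts the simple trend.
(B) Al (period 3, group 13) vs Ba (period 6, group 2): the stated order agrees with the simple trend.
(C) Ar (period 3, group 18) vs Te (period 5, group 16): the stated order agrees with the simple trend.
(D) Ar (period 3, group 18) vs I (period 5, group 17): the stated order agrees with the simple trend.
The exception is (A): Al's single 3p electron is easier to remove than one from Mg's filled 3s².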